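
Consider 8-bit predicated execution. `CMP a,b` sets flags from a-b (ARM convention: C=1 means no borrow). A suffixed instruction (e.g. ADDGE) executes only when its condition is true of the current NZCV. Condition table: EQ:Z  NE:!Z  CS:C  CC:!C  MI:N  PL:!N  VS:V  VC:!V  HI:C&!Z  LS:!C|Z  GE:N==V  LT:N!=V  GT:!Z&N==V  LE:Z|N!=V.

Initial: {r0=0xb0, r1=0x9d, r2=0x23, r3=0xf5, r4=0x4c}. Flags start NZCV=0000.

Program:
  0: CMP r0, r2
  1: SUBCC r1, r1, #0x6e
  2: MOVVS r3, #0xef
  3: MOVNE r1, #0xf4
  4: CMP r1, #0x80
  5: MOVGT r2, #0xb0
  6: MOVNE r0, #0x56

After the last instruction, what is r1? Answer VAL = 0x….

VAL = 0xf4

0: ✓ CMP  NZCV=1010
1: · SUBCC
2: · MOVVS
3: ✓ MOVNE  r1←0xf4
4: ✓ CMP  NZCV=0010
5: ✓ MOVGT  r2←0xb0
6: ✓ MOVNE  r0←0x56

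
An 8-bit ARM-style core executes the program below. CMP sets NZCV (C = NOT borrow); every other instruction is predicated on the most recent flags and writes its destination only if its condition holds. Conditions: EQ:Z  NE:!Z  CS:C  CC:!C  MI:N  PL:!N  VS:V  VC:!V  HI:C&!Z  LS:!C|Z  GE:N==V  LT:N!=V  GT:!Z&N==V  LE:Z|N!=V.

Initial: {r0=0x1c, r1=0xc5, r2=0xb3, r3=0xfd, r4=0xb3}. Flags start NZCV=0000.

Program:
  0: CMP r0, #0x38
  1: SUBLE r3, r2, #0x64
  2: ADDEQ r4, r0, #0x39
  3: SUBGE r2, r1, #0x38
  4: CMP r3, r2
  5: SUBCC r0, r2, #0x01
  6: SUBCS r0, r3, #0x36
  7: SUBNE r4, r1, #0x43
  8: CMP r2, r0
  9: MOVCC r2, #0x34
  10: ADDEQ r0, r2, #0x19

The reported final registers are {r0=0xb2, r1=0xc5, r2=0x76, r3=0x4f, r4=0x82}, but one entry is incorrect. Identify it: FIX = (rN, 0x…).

[0] flags=1000 → (cmp)
[1] flags=1000 LE?T → r3=0x4f
[2] flags=1000 EQ?F → skip
[3] flags=1000 GE?F → skip
[4] flags=1001 → (cmp)
[5] flags=1001 CC?T → r0=0xb2
[6] flags=1001 CS?F → skip
[7] flags=1001 NE?T → r4=0x82
[8] flags=0010 → (cmp)
[9] flags=0010 CC?F → skip
[10] flags=0010 EQ?F → skip

FIX = (r2, 0xb3)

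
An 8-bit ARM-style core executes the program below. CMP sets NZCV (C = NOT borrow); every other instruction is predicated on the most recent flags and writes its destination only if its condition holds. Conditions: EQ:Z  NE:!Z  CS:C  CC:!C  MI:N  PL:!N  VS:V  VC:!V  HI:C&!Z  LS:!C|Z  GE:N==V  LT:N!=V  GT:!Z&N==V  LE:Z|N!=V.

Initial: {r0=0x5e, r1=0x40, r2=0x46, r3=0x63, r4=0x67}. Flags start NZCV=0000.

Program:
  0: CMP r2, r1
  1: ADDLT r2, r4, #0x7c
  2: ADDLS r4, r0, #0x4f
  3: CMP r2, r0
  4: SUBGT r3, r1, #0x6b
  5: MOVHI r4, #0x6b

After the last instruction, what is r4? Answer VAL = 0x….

0: ✓ CMP  NZCV=0010
1: · ADDLT
2: · ADDLS
3: ✓ CMP  NZCV=1000
4: · SUBGT
5: · MOVHI

VAL = 0x67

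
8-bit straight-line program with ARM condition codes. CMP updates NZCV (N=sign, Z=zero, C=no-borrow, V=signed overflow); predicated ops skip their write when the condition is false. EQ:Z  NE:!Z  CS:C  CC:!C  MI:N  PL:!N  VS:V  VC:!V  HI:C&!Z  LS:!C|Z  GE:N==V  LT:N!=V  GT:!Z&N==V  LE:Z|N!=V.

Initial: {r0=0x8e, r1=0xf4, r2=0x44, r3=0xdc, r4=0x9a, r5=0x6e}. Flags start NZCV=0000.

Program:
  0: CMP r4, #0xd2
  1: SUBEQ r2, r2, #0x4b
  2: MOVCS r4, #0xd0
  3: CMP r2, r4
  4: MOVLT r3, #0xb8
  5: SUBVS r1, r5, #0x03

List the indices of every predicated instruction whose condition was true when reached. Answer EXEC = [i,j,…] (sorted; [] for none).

EXEC = [5]

0: ✓ CMP  NZCV=1000
1: · SUBEQ
2: · MOVCS
3: ✓ CMP  NZCV=1001
4: · MOVLT
5: ✓ SUBVS  r1←0x6b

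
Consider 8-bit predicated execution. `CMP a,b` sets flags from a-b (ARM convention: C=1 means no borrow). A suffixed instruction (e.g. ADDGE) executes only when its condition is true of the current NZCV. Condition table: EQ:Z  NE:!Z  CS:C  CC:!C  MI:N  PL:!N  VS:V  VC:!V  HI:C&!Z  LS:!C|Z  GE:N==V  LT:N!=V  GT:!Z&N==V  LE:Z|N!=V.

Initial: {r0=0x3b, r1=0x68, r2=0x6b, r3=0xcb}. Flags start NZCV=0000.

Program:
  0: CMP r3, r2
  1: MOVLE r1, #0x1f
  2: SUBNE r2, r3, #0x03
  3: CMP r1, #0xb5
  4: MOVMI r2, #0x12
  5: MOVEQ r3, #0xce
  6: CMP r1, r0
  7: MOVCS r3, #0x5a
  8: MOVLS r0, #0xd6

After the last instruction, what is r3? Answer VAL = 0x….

0: ✓ CMP  NZCV=0011
1: ✓ MOVLE  r1←0x1f
2: ✓ SUBNE  r2←0xc8
3: ✓ CMP  NZCV=0000
4: · MOVMI
5: · MOVEQ
6: ✓ CMP  NZCV=1000
7: · MOVCS
8: ✓ MOVLS  r0←0xd6

VAL = 0xcb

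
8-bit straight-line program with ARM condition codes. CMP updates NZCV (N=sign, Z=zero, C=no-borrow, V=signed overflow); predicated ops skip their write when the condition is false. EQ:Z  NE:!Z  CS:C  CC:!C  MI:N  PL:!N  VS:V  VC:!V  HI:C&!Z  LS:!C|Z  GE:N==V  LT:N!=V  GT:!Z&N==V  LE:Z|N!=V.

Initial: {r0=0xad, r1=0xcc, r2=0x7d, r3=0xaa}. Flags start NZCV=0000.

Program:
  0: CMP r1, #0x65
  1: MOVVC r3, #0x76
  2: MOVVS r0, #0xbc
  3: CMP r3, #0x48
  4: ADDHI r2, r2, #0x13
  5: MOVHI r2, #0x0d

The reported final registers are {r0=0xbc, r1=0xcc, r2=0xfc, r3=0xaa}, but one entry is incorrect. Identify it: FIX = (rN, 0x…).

[0] flags=0011 → (cmp)
[1] flags=0011 VC?F → skip
[2] flags=0011 VS?T → r0=0xbc
[3] flags=0011 → (cmp)
[4] flags=0011 HI?T → r2=0x90
[5] flags=0011 HI?T → r2=0x0d

FIX = (r2, 0x0d)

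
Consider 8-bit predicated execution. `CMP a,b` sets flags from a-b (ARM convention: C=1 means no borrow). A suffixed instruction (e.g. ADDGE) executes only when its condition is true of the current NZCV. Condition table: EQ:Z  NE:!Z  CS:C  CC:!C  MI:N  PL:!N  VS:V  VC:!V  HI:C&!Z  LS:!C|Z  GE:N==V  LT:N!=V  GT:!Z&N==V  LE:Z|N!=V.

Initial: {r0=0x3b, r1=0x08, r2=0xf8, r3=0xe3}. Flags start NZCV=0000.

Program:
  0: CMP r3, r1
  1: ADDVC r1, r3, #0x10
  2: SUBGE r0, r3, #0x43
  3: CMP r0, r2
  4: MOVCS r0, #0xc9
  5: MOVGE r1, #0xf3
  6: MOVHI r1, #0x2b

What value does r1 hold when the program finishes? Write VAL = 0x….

0: ✓ CMP  NZCV=1010
1: ✓ ADDVC  r1←0xf3
2: · SUBGE
3: ✓ CMP  NZCV=0000
4: · MOVCS
5: ✓ MOVGE  r1←0xf3
6: · MOVHI

VAL = 0xf3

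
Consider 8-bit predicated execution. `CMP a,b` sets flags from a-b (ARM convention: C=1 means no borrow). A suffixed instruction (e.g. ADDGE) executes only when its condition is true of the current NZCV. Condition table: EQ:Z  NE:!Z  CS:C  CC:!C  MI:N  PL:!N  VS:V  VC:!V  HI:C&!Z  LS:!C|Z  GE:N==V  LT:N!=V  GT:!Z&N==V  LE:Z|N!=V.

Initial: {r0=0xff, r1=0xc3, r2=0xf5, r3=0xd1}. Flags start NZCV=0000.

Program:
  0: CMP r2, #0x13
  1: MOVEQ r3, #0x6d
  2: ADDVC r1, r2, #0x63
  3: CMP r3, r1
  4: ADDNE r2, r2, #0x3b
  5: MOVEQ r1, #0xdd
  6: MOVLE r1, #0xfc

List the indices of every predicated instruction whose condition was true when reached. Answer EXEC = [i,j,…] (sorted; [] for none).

[0] flags=1010 → (cmp)
[1] flags=1010 EQ?F → skip
[2] flags=1010 VC?T → r1=0x58
[3] flags=0011 → (cmp)
[4] flags=0011 NE?T → r2=0x30
[5] flags=0011 EQ?F → skip
[6] flags=0011 LE?T → r1=0xfc

EXEC = [2,4,6]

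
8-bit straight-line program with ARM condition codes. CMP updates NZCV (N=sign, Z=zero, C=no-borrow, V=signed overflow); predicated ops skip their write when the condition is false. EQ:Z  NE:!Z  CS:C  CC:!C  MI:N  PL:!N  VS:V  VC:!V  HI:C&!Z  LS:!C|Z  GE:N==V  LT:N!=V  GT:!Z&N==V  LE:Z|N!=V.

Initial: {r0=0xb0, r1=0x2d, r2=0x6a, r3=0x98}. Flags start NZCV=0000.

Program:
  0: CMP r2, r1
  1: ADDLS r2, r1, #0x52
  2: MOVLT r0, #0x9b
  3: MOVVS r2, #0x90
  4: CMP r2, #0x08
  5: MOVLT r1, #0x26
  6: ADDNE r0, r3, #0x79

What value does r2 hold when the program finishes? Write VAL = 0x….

VAL = 0x6a

0: ✓ CMP  NZCV=0010
1: · ADDLS
2: · MOVLT
3: · MOVVS
4: ✓ CMP  NZCV=0010
5: · MOVLT
6: ✓ ADDNE  r0←0x11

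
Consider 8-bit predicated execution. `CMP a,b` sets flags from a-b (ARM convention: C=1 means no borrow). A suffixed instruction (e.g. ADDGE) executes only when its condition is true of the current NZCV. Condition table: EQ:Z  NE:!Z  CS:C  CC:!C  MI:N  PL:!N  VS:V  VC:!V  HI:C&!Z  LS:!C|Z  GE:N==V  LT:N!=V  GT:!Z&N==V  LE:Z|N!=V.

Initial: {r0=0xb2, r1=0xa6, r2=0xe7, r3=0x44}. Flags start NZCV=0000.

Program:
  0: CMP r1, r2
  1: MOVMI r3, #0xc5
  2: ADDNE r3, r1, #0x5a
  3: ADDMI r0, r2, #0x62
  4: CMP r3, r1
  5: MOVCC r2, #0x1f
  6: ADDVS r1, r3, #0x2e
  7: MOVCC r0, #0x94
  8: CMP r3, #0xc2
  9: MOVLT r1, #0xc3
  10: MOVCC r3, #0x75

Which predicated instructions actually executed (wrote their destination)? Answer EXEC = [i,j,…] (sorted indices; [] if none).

[0] flags=1000 → (cmp)
[1] flags=1000 MI?T → r3=0xc5
[2] flags=1000 NE?T → r3=0x00
[3] flags=1000 MI?T → r0=0x49
[4] flags=0000 → (cmp)
[5] flags=0000 CC?T → r2=0x1f
[6] flags=0000 VS?F → skip
[7] flags=0000 CC?T → r0=0x94
[8] flags=0000 → (cmp)
[9] flags=0000 LT?F → skip
[10] flags=0000 CC?T → r3=0x75

EXEC = [1,2,3,5,7,10]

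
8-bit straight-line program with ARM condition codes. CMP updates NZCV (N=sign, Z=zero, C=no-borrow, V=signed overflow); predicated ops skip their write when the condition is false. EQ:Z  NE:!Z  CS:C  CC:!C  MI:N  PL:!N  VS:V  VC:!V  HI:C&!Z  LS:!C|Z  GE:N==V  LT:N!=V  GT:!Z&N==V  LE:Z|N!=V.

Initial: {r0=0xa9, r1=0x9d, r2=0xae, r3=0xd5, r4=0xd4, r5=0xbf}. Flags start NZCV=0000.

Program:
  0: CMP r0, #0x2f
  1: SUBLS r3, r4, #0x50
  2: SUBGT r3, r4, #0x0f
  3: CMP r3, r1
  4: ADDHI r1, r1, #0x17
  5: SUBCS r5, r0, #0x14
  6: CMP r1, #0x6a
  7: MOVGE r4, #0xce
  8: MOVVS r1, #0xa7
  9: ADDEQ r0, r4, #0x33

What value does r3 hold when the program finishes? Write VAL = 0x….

VAL = 0xd5

0: ✓ CMP  NZCV=0011
1: · SUBLS
2: · SUBGT
3: ✓ CMP  NZCV=0010
4: ✓ ADDHI  r1←0xb4
5: ✓ SUBCS  r5←0x95
6: ✓ CMP  NZCV=0011
7: · MOVGE
8: ✓ MOVVS  r1←0xa7
9: · ADDEQ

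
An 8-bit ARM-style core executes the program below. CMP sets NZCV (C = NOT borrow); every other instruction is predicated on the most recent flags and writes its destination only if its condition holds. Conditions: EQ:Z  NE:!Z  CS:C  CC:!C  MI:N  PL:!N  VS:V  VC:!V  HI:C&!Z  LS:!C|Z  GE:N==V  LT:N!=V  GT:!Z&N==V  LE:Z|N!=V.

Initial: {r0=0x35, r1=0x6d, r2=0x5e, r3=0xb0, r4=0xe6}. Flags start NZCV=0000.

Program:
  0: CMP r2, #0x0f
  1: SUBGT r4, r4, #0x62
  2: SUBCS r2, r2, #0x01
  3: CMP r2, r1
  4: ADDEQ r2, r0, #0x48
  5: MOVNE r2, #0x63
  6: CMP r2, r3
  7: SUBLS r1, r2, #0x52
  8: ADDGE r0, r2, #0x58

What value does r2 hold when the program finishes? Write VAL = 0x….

VAL = 0x63

0: ✓ CMP  NZCV=0010
1: ✓ SUBGT  r4←0x84
2: ✓ SUBCS  r2←0x5d
3: ✓ CMP  NZCV=1000
4: · ADDEQ
5: ✓ MOVNE  r2←0x63
6: ✓ CMP  NZCV=1001
7: ✓ SUBLS  r1←0x11
8: ✓ ADDGE  r0←0xbb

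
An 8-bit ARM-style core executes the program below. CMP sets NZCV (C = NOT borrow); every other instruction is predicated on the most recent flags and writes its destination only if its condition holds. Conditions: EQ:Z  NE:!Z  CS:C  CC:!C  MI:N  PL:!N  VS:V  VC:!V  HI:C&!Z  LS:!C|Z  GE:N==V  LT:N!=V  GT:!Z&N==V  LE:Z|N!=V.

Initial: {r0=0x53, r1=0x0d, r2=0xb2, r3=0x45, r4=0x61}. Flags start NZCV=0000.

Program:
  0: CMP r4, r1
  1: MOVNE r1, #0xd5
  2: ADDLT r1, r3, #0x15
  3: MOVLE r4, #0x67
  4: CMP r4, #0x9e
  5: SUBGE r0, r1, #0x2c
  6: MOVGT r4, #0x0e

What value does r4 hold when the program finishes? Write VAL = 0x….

VAL = 0x0e

[0] flags=0010 → (cmp)
[1] flags=0010 NE?T → r1=0xd5
[2] flags=0010 LT?F → skip
[3] flags=0010 LE?F → skip
[4] flags=1001 → (cmp)
[5] flags=1001 GE?T → r0=0xa9
[6] flags=1001 GT?T → r4=0x0e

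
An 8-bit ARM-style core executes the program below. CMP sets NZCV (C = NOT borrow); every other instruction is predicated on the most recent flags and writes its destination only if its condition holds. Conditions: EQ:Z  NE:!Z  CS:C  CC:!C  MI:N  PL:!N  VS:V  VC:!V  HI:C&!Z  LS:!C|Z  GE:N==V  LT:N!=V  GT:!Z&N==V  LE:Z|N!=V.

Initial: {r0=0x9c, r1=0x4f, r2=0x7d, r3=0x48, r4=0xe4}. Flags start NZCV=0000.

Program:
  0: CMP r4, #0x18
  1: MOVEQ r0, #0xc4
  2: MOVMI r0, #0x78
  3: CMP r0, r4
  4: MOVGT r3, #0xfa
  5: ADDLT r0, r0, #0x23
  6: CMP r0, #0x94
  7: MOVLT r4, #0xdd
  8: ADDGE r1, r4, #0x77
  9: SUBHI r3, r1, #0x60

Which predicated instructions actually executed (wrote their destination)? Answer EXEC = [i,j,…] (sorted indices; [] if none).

EXEC = [2,4,8]

0: ✓ CMP  NZCV=1010
1: · MOVEQ
2: ✓ MOVMI  r0←0x78
3: ✓ CMP  NZCV=1001
4: ✓ MOVGT  r3←0xfa
5: · ADDLT
6: ✓ CMP  NZCV=1001
7: · MOVLT
8: ✓ ADDGE  r1←0x5b
9: · SUBHI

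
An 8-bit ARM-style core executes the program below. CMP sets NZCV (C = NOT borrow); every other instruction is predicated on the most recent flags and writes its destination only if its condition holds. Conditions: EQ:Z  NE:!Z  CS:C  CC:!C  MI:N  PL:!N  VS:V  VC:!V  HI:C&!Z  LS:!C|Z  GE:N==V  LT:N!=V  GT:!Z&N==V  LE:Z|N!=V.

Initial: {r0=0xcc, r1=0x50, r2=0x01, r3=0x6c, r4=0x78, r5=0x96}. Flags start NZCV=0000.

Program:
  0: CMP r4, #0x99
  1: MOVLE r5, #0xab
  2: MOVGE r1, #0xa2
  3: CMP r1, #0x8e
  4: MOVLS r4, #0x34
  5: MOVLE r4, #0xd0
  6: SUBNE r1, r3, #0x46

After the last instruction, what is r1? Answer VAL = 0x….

[0] flags=1001 → (cmp)
[1] flags=1001 LE?F → skip
[2] flags=1001 GE?T → r1=0xa2
[3] flags=0010 → (cmp)
[4] flags=0010 LS?F → skip
[5] flags=0010 LE?F → skip
[6] flags=0010 NE?T → r1=0x26

VAL = 0x26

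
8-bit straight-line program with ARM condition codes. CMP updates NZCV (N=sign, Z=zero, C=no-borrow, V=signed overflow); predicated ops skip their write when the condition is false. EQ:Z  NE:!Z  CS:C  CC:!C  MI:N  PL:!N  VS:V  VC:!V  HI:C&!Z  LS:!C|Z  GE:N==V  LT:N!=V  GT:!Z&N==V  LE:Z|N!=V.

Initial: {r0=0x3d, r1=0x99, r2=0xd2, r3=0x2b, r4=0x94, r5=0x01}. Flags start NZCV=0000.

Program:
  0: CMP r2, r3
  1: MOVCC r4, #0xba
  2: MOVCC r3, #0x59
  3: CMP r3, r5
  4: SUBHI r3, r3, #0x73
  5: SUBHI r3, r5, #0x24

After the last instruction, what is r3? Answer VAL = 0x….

VAL = 0xdd

[0] flags=1010 → (cmp)
[1] flags=1010 CC?F → skip
[2] flags=1010 CC?F → skip
[3] flags=0010 → (cmp)
[4] flags=0010 HI?T → r3=0xb8
[5] flags=0010 HI?T → r3=0xdd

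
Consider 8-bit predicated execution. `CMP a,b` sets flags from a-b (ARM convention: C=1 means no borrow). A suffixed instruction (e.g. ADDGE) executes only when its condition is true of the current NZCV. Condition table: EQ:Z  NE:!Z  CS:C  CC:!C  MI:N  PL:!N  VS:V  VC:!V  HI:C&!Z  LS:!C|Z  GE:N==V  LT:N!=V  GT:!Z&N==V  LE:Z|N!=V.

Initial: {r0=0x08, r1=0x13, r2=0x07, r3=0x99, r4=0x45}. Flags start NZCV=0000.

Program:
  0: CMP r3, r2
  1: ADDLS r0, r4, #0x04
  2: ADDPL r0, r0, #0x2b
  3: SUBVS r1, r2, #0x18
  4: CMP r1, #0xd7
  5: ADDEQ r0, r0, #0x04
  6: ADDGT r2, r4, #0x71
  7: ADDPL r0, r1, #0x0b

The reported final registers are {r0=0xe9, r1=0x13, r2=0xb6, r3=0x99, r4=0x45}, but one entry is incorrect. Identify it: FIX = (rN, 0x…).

[0] flags=1010 → (cmp)
[1] flags=1010 LS?F → skip
[2] flags=1010 PL?F → skip
[3] flags=1010 VS?F → skip
[4] flags=0000 → (cmp)
[5] flags=0000 EQ?F → skip
[6] flags=0000 GT?T → r2=0xb6
[7] flags=0000 PL?T → r0=0x1e

FIX = (r0, 0x1e)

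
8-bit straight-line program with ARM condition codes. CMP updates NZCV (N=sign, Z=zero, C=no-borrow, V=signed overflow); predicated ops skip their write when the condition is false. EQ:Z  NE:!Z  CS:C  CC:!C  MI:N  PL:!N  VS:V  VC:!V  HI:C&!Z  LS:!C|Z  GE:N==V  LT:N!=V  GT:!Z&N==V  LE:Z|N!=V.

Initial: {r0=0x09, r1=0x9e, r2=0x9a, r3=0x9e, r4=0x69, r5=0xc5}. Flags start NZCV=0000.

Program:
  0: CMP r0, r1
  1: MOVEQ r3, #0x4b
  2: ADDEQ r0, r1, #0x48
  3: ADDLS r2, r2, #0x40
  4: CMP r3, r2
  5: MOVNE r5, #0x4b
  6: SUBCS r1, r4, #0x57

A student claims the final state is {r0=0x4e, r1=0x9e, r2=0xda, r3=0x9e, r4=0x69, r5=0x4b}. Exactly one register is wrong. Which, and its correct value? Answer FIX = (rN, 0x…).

[0] flags=0000 → (cmp)
[1] flags=0000 EQ?F → skip
[2] flags=0000 EQ?F → skip
[3] flags=0000 LS?T → r2=0xda
[4] flags=1000 → (cmp)
[5] flags=1000 NE?T → r5=0x4b
[6] flags=1000 CS?F → skip

FIX = (r0, 0x09)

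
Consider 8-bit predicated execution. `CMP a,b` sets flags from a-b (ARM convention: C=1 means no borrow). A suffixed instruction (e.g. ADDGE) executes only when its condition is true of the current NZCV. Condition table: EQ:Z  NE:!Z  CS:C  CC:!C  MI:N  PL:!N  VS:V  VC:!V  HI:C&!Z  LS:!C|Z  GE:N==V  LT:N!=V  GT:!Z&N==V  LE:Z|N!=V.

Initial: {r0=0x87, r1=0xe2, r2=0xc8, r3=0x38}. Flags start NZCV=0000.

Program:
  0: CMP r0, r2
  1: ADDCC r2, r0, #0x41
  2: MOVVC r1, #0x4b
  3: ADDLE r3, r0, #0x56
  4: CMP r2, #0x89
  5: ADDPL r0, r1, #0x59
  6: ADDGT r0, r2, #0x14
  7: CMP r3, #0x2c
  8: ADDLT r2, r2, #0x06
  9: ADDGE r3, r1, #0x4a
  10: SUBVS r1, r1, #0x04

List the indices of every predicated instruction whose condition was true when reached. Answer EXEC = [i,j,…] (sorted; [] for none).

[0] flags=1000 → (cmp)
[1] flags=1000 CC?T → r2=0xc8
[2] flags=1000 VC?T → r1=0x4b
[3] flags=1000 LE?T → r3=0xdd
[4] flags=0010 → (cmp)
[5] flags=0010 PL?T → r0=0xa4
[6] flags=0010 GT?T → r0=0xdc
[7] flags=1010 → (cmp)
[8] flags=1010 LT?T → r2=0xce
[9] flags=1010 GE?F → skip
[10] flags=1010 VS?F → skip

EXEC = [1,2,3,5,6,8]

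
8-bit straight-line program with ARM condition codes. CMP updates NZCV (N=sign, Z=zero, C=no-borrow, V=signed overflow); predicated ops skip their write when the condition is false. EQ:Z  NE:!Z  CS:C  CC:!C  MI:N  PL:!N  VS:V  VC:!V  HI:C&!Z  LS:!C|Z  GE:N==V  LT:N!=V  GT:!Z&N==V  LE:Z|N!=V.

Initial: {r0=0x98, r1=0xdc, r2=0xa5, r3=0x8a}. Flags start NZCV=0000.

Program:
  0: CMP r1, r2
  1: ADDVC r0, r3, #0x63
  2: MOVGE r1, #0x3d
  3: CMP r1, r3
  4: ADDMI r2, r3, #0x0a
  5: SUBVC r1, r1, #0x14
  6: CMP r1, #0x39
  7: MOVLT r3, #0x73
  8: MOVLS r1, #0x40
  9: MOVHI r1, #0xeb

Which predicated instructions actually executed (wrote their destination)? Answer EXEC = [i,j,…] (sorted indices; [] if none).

EXEC = [1,2,4,9]

[0] flags=0010 → (cmp)
[1] flags=0010 VC?T → r0=0xed
[2] flags=0010 GE?T → r1=0x3d
[3] flags=1001 → (cmp)
[4] flags=1001 MI?T → r2=0x94
[5] flags=1001 VC?F → skip
[6] flags=0010 → (cmp)
[7] flags=0010 LT?F → skip
[8] flags=0010 LS?F → skip
[9] flags=0010 HI?T → r1=0xeb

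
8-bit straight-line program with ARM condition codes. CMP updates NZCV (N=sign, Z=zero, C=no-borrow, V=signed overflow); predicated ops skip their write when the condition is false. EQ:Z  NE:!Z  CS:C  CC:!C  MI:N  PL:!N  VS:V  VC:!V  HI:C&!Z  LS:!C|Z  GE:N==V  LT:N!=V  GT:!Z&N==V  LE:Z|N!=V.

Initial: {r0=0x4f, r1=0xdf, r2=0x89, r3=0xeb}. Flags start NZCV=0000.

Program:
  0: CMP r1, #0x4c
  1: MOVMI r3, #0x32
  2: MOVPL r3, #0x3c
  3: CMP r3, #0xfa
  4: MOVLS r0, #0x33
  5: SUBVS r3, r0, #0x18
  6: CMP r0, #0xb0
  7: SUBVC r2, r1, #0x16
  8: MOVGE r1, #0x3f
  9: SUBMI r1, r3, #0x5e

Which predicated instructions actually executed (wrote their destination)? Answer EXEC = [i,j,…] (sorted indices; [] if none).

EXEC = [1,4,8,9]

[0] flags=1010 → (cmp)
[1] flags=1010 MI?T → r3=0x32
[2] flags=1010 PL?F → skip
[3] flags=0000 → (cmp)
[4] flags=0000 LS?T → r0=0x33
[5] flags=0000 VS?F → skip
[6] flags=1001 → (cmp)
[7] flags=1001 VC?F → skip
[8] flags=1001 GE?T → r1=0x3f
[9] flags=1001 MI?T → r1=0xd4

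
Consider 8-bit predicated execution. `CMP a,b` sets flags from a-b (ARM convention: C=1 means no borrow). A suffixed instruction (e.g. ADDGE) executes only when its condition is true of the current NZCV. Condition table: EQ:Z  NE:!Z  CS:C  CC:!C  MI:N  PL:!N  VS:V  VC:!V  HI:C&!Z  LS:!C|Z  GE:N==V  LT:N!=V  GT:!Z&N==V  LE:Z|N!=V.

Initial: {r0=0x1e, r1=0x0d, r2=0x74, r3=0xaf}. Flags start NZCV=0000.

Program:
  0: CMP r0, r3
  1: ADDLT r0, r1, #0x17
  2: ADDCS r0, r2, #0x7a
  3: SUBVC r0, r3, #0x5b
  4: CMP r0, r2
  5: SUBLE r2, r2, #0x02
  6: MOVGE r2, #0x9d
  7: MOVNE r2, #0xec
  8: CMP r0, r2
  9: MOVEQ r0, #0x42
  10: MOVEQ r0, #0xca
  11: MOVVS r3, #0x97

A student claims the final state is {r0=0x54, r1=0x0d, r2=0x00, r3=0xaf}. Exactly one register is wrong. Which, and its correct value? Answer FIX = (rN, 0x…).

0: ✓ CMP  NZCV=0000
1: · ADDLT
2: · ADDCS
3: ✓ SUBVC  r0←0x54
4: ✓ CMP  NZCV=1000
5: ✓ SUBLE  r2←0x72
6: · MOVGE
7: ✓ MOVNE  r2←0xec
8: ✓ CMP  NZCV=0000
9: · MOVEQ
10: · MOVEQ
11: · MOVVS

FIX = (r2, 0xec)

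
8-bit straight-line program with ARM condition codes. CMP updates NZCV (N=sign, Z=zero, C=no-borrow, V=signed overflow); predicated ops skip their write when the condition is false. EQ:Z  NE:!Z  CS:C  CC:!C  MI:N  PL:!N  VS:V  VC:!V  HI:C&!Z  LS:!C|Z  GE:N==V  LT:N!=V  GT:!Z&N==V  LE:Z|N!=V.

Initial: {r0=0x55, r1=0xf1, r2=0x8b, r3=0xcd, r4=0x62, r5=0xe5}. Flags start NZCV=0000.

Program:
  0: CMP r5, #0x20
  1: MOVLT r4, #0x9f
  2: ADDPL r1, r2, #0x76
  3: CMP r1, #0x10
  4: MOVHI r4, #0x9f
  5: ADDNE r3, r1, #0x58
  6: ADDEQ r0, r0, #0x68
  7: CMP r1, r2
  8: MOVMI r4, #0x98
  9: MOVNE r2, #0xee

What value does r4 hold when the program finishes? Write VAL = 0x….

[0] flags=1010 → (cmp)
[1] flags=1010 LT?T → r4=0x9f
[2] flags=1010 PL?F → skip
[3] flags=1010 → (cmp)
[4] flags=1010 HI?T → r4=0x9f
[5] flags=1010 NE?T → r3=0x49
[6] flags=1010 EQ?F → skip
[7] flags=0010 → (cmp)
[8] flags=0010 MI?F → skip
[9] flags=0010 NE?T → r2=0xee

VAL = 0x9f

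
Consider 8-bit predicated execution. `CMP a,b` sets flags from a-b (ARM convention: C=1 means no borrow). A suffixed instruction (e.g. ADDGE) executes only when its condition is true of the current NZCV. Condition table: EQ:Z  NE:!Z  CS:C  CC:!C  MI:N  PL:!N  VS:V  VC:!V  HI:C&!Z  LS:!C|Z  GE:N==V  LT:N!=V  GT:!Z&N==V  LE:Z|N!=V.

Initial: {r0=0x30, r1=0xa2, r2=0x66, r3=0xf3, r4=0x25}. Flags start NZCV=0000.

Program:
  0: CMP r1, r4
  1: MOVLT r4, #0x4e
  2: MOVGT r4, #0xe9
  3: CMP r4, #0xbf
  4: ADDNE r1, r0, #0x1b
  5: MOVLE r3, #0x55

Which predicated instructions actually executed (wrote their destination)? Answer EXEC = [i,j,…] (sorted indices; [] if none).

EXEC = [1,4]

[0] flags=0011 → (cmp)
[1] flags=0011 LT?T → r4=0x4e
[2] flags=0011 GT?F → skip
[3] flags=1001 → (cmp)
[4] flags=1001 NE?T → r1=0x4b
[5] flags=1001 LE?F → skip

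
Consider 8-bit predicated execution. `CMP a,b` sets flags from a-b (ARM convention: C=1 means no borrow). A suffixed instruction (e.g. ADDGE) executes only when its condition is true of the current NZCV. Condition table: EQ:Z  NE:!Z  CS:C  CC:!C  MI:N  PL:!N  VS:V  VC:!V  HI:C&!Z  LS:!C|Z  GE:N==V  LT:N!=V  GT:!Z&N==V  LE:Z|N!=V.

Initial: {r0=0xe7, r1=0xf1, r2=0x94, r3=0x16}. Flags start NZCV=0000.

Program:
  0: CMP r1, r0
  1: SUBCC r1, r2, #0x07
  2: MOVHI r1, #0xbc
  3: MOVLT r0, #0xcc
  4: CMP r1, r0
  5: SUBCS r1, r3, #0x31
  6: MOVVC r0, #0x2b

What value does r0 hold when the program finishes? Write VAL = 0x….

[0] flags=0010 → (cmp)
[1] flags=0010 CC?F → skip
[2] flags=0010 HI?T → r1=0xbc
[3] flags=0010 LT?F → skip
[4] flags=1000 → (cmp)
[5] flags=1000 CS?F → skip
[6] flags=1000 VC?T → r0=0x2b

VAL = 0x2b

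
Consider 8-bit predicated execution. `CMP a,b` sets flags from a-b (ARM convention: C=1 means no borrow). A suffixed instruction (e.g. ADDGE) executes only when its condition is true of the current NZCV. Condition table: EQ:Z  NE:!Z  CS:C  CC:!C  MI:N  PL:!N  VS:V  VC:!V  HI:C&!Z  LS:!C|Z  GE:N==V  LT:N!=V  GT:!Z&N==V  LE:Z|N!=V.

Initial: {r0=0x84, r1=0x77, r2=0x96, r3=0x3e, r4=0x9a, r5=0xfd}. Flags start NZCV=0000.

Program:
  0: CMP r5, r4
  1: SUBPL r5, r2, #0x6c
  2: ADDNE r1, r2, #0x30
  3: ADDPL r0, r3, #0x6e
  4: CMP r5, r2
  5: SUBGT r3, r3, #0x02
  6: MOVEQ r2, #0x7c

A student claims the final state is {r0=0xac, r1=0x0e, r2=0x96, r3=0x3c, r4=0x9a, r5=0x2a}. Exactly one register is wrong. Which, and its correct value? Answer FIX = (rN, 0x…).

FIX = (r1, 0xc6)

0: ✓ CMP  NZCV=0010
1: ✓ SUBPL  r5←0x2a
2: ✓ ADDNE  r1←0xc6
3: ✓ ADDPL  r0←0xac
4: ✓ CMP  NZCV=1001
5: ✓ SUBGT  r3←0x3c
6: · MOVEQ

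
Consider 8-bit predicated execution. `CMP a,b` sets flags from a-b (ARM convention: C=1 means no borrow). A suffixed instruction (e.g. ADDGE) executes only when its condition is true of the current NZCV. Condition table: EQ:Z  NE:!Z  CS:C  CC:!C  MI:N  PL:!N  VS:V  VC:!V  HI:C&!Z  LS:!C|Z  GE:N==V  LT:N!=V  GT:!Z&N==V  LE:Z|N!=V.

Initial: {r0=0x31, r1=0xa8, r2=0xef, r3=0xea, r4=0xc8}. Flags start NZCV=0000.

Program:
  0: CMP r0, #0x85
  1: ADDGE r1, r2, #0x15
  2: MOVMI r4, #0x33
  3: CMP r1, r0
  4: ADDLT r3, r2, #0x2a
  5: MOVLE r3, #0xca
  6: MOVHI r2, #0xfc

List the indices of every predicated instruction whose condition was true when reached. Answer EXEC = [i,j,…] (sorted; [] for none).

EXEC = [1,2,4,5]

0: ✓ CMP  NZCV=1001
1: ✓ ADDGE  r1←0x04
2: ✓ MOVMI  r4←0x33
3: ✓ CMP  NZCV=1000
4: ✓ ADDLT  r3←0x19
5: ✓ MOVLE  r3←0xca
6: · MOVHI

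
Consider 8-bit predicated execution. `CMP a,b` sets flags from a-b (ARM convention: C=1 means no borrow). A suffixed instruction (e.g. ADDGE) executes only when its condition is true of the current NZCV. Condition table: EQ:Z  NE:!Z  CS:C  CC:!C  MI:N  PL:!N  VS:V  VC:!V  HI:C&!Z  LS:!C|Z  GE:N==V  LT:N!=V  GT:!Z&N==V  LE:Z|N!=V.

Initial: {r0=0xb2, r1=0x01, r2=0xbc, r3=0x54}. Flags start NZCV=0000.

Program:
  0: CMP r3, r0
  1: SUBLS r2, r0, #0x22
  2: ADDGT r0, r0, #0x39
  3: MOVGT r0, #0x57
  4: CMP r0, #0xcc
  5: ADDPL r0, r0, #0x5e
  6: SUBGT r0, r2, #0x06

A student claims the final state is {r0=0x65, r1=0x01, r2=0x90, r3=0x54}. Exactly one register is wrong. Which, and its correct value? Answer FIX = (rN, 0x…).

0: ✓ CMP  NZCV=1001
1: ✓ SUBLS  r2←0x90
2: ✓ ADDGT  r0←0xeb
3: ✓ MOVGT  r0←0x57
4: ✓ CMP  NZCV=1001
5: · ADDPL
6: ✓ SUBGT  r0←0x8a

FIX = (r0, 0x8a)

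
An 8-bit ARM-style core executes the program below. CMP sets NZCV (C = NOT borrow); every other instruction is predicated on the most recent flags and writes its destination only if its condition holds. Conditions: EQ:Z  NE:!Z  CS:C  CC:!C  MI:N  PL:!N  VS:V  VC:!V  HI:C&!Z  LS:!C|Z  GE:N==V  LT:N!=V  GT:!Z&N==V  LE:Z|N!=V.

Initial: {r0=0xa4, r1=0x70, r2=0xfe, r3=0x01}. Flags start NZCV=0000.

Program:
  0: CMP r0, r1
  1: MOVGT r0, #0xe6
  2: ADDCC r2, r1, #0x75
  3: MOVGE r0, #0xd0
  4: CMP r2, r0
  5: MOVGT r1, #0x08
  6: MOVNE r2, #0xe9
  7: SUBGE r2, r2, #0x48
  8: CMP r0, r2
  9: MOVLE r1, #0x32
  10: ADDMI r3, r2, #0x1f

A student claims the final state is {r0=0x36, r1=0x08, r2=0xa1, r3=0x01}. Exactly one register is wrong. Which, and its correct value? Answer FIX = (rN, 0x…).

0: ✓ CMP  NZCV=0011
1: · MOVGT
2: · ADDCC
3: · MOVGE
4: ✓ CMP  NZCV=0010
5: ✓ MOVGT  r1←0x08
6: ✓ MOVNE  r2←0xe9
7: ✓ SUBGE  r2←0xa1
8: ✓ CMP  NZCV=0010
9: · MOVLE
10: · ADDMI

FIX = (r0, 0xa4)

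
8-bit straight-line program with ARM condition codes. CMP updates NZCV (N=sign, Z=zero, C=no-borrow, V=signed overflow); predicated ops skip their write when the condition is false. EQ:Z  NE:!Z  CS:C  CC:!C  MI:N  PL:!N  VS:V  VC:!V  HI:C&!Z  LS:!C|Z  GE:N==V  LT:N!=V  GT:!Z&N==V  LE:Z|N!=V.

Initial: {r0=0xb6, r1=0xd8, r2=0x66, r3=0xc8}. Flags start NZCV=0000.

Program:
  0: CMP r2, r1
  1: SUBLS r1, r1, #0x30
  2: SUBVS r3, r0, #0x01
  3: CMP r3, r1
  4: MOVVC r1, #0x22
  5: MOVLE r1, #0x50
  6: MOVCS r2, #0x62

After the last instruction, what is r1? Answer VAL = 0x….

[0] flags=1001 → (cmp)
[1] flags=1001 LS?T → r1=0xa8
[2] flags=1001 VS?T → r3=0xb5
[3] flags=0010 → (cmp)
[4] flags=0010 VC?T → r1=0x22
[5] flags=0010 LE?F → skip
[6] flags=0010 CS?T → r2=0x62

VAL = 0x22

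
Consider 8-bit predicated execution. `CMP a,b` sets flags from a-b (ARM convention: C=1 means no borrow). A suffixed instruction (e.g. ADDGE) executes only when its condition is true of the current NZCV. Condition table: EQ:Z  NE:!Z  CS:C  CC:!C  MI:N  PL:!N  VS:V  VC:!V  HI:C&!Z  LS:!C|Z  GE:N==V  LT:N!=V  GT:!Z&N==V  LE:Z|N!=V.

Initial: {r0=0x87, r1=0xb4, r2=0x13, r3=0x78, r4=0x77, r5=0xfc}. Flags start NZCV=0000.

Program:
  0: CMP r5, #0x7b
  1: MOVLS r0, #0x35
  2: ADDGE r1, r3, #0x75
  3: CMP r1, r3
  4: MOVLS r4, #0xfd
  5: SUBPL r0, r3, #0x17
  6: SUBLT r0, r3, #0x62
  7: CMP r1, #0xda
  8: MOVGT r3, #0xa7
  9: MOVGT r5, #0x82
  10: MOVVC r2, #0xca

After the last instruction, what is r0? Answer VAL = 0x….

[0] flags=1010 → (cmp)
[1] flags=1010 LS?F → skip
[2] flags=1010 GE?F → skip
[3] flags=0011 → (cmp)
[4] flags=0011 LS?F → skip
[5] flags=0011 PL?T → r0=0x61
[6] flags=0011 LT?T → r0=0x16
[7] flags=1000 → (cmp)
[8] flags=1000 GT?F → skip
[9] flags=1000 GT?F → skip
[10] flags=1000 VC?T → r2=0xca

VAL = 0x16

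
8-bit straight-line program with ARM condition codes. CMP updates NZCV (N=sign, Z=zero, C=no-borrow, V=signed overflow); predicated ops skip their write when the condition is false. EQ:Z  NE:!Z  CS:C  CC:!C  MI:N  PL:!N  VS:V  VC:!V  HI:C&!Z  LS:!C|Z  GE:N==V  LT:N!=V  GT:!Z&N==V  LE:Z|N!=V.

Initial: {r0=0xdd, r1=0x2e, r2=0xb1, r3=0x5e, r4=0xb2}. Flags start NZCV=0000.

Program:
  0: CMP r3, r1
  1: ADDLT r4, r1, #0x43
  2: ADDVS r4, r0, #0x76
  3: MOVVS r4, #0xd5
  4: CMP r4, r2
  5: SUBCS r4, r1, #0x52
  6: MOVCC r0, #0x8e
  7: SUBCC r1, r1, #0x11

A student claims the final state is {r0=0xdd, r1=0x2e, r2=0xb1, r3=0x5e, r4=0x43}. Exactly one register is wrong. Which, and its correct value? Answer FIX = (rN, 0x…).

FIX = (r4, 0xdc)

[0] flags=0010 → (cmp)
[1] flags=0010 LT?F → skip
[2] flags=0010 VS?F → skip
[3] flags=0010 VS?F → skip
[4] flags=0010 → (cmp)
[5] flags=0010 CS?T → r4=0xdc
[6] flags=0010 CC?F → skip
[7] flags=0010 CC?F → skip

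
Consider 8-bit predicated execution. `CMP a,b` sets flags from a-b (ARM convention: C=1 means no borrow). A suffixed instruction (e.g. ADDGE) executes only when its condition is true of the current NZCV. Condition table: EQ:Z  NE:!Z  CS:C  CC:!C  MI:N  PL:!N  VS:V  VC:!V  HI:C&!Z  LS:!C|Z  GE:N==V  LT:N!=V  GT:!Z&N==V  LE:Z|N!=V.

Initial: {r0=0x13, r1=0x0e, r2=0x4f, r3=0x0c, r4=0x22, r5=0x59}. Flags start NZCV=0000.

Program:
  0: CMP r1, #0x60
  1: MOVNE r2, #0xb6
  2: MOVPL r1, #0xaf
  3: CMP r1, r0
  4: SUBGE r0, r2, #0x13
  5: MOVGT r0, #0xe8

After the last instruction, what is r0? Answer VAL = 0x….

VAL = 0x13

[0] flags=1000 → (cmp)
[1] flags=1000 NE?T → r2=0xb6
[2] flags=1000 PL?F → skip
[3] flags=1000 → (cmp)
[4] flags=1000 GE?F → skip
[5] flags=1000 GT?F → skip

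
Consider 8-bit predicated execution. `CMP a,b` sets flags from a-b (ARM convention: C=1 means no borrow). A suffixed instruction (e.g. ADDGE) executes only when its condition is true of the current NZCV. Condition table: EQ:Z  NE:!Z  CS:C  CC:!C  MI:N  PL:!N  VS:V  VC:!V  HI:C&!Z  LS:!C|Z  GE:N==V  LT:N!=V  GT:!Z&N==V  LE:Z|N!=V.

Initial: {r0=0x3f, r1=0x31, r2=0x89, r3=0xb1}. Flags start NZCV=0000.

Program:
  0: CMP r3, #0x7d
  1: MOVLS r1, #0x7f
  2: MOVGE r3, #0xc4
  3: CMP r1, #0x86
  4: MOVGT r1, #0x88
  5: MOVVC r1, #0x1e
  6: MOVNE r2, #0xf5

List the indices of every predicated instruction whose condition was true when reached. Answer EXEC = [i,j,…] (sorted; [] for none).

[0] flags=0011 → (cmp)
[1] flags=0011 LS?F → skip
[2] flags=0011 GE?F → skip
[3] flags=1001 → (cmp)
[4] flags=1001 GT?T → r1=0x88
[5] flags=1001 VC?F → skip
[6] flags=1001 NE?T → r2=0xf5

EXEC = [4,6]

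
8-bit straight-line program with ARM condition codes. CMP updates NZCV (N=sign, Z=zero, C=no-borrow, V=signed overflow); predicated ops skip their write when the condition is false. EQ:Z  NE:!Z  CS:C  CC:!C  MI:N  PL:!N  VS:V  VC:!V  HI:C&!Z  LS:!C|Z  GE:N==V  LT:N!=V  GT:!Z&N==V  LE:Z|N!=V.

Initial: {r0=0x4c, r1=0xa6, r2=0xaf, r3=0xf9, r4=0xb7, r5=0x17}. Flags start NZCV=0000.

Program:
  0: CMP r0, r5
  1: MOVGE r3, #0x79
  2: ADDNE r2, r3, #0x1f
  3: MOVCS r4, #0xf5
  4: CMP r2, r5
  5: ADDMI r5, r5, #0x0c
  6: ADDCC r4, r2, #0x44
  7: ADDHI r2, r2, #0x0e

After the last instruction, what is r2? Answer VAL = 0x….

VAL = 0xa6

[0] flags=0010 → (cmp)
[1] flags=0010 GE?T → r3=0x79
[2] flags=0010 NE?T → r2=0x98
[3] flags=0010 CS?T → r4=0xf5
[4] flags=1010 → (cmp)
[5] flags=1010 MI?T → r5=0x23
[6] flags=1010 CC?F → skip
[7] flags=1010 HI?T → r2=0xa6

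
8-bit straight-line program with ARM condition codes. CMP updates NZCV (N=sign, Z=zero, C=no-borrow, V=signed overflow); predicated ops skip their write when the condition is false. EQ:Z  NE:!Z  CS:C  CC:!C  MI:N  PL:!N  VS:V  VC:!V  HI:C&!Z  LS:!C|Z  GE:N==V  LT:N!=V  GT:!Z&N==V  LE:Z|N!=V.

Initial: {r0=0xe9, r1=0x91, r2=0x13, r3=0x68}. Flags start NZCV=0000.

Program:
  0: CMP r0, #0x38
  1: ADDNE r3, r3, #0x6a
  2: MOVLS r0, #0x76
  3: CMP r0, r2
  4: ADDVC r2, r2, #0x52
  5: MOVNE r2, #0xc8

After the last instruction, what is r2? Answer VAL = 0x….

VAL = 0xc8

0: ✓ CMP  NZCV=1010
1: ✓ ADDNE  r3←0xd2
2: · MOVLS
3: ✓ CMP  NZCV=1010
4: ✓ ADDVC  r2←0x65
5: ✓ MOVNE  r2←0xc8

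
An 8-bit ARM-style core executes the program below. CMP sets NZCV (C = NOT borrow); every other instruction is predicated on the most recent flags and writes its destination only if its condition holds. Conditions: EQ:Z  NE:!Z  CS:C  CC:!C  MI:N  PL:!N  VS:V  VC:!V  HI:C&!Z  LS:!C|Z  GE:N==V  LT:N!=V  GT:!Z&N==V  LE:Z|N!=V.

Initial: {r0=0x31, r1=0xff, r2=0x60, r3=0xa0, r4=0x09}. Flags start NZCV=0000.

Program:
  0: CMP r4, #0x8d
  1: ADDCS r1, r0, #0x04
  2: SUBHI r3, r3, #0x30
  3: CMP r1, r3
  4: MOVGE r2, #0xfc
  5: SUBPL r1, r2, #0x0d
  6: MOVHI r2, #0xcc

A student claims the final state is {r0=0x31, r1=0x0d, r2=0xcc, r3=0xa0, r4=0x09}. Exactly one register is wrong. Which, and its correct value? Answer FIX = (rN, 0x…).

FIX = (r1, 0xef)

[0] flags=0000 → (cmp)
[1] flags=0000 CS?F → skip
[2] flags=0000 HI?F → skip
[3] flags=0010 → (cmp)
[4] flags=0010 GE?T → r2=0xfc
[5] flags=0010 PL?T → r1=0xef
[6] flags=0010 HI?T → r2=0xcc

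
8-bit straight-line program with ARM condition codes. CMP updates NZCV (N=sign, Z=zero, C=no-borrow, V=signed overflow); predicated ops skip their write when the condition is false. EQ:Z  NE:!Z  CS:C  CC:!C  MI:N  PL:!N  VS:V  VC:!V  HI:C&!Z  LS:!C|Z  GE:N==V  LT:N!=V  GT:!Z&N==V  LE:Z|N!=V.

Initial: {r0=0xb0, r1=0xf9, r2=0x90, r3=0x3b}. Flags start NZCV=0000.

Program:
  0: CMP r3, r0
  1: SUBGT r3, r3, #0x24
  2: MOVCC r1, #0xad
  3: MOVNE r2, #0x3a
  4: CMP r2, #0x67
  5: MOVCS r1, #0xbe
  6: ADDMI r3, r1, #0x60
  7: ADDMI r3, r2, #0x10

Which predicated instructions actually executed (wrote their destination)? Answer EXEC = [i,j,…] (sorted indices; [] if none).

EXEC = [1,2,3,6,7]

0: ✓ CMP  NZCV=1001
1: ✓ SUBGT  r3←0x17
2: ✓ MOVCC  r1←0xad
3: ✓ MOVNE  r2←0x3a
4: ✓ CMP  NZCV=1000
5: · MOVCS
6: ✓ ADDMI  r3←0x0d
7: ✓ ADDMI  r3←0x4a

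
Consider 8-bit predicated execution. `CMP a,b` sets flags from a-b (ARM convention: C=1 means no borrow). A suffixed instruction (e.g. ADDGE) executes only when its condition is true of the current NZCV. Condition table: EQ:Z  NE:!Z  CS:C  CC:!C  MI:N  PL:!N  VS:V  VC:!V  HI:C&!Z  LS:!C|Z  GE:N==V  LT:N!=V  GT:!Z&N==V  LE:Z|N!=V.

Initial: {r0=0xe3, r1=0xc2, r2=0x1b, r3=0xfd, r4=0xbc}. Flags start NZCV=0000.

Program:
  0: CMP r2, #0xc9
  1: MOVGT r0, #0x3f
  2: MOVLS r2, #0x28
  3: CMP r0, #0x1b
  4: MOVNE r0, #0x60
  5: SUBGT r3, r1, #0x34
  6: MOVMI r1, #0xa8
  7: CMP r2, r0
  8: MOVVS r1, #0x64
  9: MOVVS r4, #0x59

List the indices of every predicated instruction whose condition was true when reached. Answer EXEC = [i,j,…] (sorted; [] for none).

EXEC = [1,2,4,5]

0: ✓ CMP  NZCV=0000
1: ✓ MOVGT  r0←0x3f
2: ✓ MOVLS  r2←0x28
3: ✓ CMP  NZCV=0010
4: ✓ MOVNE  r0←0x60
5: ✓ SUBGT  r3←0x8e
6: · MOVMI
7: ✓ CMP  NZCV=1000
8: · MOVVS
9: · MOVVS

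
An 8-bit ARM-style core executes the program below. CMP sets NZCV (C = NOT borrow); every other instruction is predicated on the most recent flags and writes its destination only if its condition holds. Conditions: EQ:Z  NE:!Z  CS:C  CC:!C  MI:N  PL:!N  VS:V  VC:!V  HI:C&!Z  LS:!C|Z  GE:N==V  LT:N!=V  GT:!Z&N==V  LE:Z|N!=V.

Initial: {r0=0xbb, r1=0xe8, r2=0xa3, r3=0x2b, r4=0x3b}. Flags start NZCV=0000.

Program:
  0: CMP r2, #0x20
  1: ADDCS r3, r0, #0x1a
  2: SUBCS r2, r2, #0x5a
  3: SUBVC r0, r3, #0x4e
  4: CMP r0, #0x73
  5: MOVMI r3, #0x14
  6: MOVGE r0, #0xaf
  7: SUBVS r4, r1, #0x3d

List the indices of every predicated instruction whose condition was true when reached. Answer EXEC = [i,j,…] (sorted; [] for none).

[0] flags=1010 → (cmp)
[1] flags=1010 CS?T → r3=0xd5
[2] flags=1010 CS?T → r2=0x49
[3] flags=1010 VC?T → r0=0x87
[4] flags=0011 → (cmp)
[5] flags=0011 MI?F → skip
[6] flags=0011 GE?F → skip
[7] flags=0011 VS?T → r4=0xab

EXEC = [1,2,3,7]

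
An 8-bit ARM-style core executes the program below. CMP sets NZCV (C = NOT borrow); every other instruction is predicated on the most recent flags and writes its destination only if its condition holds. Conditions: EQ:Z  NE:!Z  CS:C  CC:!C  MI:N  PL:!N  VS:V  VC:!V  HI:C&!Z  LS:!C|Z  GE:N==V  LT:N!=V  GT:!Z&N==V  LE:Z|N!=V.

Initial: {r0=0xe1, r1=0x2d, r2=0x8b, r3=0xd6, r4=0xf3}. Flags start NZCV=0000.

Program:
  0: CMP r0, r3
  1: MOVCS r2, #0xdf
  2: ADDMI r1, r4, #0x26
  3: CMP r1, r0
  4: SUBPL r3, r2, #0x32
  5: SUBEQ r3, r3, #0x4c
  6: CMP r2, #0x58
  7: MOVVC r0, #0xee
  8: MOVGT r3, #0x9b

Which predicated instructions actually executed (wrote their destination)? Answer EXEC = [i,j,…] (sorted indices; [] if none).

EXEC = [1,4,7]

0: ✓ CMP  NZCV=0010
1: ✓ MOVCS  r2←0xdf
2: · ADDMI
3: ✓ CMP  NZCV=0000
4: ✓ SUBPL  r3←0xad
5: · SUBEQ
6: ✓ CMP  NZCV=1010
7: ✓ MOVVC  r0←0xee
8: · MOVGT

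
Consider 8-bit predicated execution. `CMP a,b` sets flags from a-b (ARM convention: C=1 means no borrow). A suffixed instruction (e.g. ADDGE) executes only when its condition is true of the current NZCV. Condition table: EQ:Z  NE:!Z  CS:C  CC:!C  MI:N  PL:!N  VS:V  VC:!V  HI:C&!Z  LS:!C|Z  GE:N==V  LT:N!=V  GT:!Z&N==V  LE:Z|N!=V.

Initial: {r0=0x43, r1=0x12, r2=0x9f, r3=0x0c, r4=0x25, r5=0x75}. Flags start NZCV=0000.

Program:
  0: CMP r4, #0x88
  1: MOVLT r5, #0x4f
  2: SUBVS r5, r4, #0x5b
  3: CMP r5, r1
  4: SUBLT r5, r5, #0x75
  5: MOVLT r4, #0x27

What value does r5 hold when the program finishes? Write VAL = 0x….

[0] flags=1001 → (cmp)
[1] flags=1001 LT?F → skip
[2] flags=1001 VS?T → r5=0xca
[3] flags=1010 → (cmp)
[4] flags=1010 LT?T → r5=0x55
[5] flags=1010 LT?T → r4=0x27

VAL = 0x55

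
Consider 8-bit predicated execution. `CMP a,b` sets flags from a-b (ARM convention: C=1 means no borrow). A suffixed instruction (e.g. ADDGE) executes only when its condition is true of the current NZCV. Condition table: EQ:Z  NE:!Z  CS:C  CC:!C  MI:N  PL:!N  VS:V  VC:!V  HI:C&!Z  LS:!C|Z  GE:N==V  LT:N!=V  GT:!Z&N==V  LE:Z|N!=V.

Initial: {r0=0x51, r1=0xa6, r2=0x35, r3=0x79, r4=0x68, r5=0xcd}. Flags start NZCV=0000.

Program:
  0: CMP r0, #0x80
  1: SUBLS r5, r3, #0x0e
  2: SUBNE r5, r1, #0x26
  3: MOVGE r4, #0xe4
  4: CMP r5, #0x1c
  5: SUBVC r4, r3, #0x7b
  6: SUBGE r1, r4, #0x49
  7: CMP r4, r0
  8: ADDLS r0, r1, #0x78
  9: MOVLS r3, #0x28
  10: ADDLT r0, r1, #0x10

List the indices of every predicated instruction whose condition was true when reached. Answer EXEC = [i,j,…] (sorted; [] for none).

EXEC = [1,2,3,10]

0: ✓ CMP  NZCV=1001
1: ✓ SUBLS  r5←0x6b
2: ✓ SUBNE  r5←0x80
3: ✓ MOVGE  r4←0xe4
4: ✓ CMP  NZCV=0011
5: · SUBVC
6: · SUBGE
7: ✓ CMP  NZCV=1010
8: · ADDLS
9: · MOVLS
10: ✓ ADDLT  r0←0xb6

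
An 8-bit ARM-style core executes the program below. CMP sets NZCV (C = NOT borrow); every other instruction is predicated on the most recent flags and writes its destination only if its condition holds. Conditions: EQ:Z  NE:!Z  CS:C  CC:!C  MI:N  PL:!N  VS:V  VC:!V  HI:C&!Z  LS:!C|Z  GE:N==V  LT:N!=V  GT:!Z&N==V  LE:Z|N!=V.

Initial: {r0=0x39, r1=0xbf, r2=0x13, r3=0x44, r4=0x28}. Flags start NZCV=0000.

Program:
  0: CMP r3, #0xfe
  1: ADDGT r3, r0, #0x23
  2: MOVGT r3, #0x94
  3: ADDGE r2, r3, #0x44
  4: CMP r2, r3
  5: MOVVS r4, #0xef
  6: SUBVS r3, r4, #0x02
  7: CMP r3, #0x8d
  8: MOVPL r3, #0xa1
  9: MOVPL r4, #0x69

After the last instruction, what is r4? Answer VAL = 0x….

VAL = 0x69

[0] flags=0000 → (cmp)
[1] flags=0000 GT?T → r3=0x5c
[2] flags=0000 GT?T → r3=0x94
[3] flags=0000 GE?T → r2=0xd8
[4] flags=0010 → (cmp)
[5] flags=0010 VS?F → skip
[6] flags=0010 VS?F → skip
[7] flags=0010 → (cmp)
[8] flags=0010 PL?T → r3=0xa1
[9] flags=0010 PL?T → r4=0x69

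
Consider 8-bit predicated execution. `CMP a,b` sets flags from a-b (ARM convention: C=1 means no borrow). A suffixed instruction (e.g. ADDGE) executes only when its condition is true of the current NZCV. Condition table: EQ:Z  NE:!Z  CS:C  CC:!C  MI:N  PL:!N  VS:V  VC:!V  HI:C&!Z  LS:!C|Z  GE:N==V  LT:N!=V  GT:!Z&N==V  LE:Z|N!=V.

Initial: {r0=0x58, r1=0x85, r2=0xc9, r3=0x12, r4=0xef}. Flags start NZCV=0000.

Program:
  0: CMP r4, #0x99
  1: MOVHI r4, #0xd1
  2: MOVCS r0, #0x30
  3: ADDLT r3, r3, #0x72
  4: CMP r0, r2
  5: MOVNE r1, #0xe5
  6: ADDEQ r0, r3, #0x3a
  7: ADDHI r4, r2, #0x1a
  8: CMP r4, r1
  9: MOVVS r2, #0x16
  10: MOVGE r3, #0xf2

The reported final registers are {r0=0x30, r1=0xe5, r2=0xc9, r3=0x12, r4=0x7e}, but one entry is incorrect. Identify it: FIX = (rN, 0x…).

0: ✓ CMP  NZCV=0010
1: ✓ MOVHI  r4←0xd1
2: ✓ MOVCS  r0←0x30
3: · ADDLT
4: ✓ CMP  NZCV=0000
5: ✓ MOVNE  r1←0xe5
6: · ADDEQ
7: · ADDHI
8: ✓ CMP  NZCV=1000
9: · MOVVS
10: · MOVGE

FIX = (r4, 0xd1)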